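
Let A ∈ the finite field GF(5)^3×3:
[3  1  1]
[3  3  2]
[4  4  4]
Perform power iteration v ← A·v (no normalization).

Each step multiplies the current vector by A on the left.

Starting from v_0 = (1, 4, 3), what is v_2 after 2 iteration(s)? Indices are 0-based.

v_0 = (1, 4, 3).
v_1 = A·v_0 = (0, 1, 2).
v_2 = A·v_1 = (3, 2, 2).

v_2 = (3, 2, 2)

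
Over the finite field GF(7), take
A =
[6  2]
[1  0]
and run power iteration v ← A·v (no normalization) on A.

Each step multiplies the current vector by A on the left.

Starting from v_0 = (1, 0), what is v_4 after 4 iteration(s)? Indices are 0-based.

v_0 = (1, 0).
v_1 = A·v_0 = (6, 1).
v_2 = A·v_1 = (3, 6).
v_3 = A·v_2 = (2, 3).
v_4 = A·v_3 = (4, 2).

v_4 = (4, 2)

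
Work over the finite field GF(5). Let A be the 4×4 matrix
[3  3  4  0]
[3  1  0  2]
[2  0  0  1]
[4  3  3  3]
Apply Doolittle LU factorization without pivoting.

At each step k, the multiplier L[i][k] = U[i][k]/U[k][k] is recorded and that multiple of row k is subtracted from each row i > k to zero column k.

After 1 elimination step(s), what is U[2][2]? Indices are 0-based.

[col 0] pivot 3
  R1 -= 1*R0 → (0, 3, 1, 2)  (L[1][0] := 1)
  R2 -= 4*R0 → (0, 3, 4, 1)  (L[2][0] := 4)
  R3 -= 3*R0 → (0, 4, 1, 3)  (L[3][0] := 3)

U[2][2] = 4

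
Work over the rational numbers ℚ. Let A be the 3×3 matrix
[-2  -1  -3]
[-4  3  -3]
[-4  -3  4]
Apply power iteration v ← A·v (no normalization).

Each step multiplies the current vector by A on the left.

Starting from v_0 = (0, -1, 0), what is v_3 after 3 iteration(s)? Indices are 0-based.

v_3 = (-13, -85, 166)

v_0 = (0, -1, 0).
v_1 = A·v_0 = (1, -3, 3).
v_2 = A·v_1 = (-8, -22, 17).
v_3 = A·v_2 = (-13, -85, 166).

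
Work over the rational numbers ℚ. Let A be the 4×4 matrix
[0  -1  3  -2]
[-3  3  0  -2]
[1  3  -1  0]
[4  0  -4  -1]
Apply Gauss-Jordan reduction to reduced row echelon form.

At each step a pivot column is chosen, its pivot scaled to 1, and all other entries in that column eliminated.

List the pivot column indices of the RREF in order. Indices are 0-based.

pivot columns: 0, 1, 2, 3

step 1: exchange rows 0,1
step 1: normalize row 0 (÷-3) = (1, -1, 0, 2/3)
  row 2: subtract 1×row0 = (0, 4, -1, -2/3)
  row 3: subtract 4×row0 = (0, 4, -4, -11/3)
step 2: normalize row 1 (÷-1) = (0, 1, -3, 2)
  row 0: subtract -1×row1 = (1, 0, -3, 8/3)
  row 2: subtract 4×row1 = (0, 0, 11, -26/3)
  row 3: subtract 4×row1 = (0, 0, 8, -35/3)
step 3: normalize row 2 (÷11) = (0, 0, 1, -26/33)
  row 0: subtract -3×row2 = (1, 0, 0, 10/33)
  row 1: subtract -3×row2 = (0, 1, 0, -4/11)
  row 3: subtract 8×row2 = (0, 0, 0, -59/11)
step 4: normalize row 3 (÷-59/11) = (0, 0, 0, 1)
  row 0: subtract 10/33×row3 = (1, 0, 0, 0)
  row 1: subtract -4/11×row3 = (0, 1, 0, 0)
  row 2: subtract -26/33×row3 = (0, 0, 1, 0)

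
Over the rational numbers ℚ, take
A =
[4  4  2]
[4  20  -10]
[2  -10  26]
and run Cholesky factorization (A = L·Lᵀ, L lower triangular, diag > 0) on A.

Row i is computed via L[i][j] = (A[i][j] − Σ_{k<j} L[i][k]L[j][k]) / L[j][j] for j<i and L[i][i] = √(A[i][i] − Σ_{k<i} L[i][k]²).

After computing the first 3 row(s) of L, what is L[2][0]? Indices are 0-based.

L[2][0] = 1

Step 1: L[0][0] = √(4) = 2.
  L[1][0] = (4) / L[0][0] = 2.
Step 2: L[1][1] = √(16) = 4.
  L[2][0] = (2) / L[0][0] = 1.
  L[2][1] = (-12) / L[1][1] = -3.
Step 3: L[2][2] = √(16) = 4.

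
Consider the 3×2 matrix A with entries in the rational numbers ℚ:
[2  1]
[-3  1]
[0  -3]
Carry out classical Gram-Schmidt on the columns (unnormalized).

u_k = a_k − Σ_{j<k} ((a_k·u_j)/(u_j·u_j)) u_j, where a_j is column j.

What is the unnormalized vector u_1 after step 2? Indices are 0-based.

u_1 = (15/13, 10/13, -3)

Step 1: u_0 = a_0 = (2, -3, 0).
Step 2: u_1 = a_1 − (-1/13)·u_0 = (15/13, 10/13, -3).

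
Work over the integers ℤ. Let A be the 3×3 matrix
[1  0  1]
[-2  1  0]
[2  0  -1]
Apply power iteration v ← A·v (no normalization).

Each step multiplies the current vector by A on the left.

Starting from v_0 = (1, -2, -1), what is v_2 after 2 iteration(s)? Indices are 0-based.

v_2 = (3, -4, -3)

v_0 = (1, -2, -1).
v_1 = A·v_0 = (0, -4, 3).
v_2 = A·v_1 = (3, -4, -3).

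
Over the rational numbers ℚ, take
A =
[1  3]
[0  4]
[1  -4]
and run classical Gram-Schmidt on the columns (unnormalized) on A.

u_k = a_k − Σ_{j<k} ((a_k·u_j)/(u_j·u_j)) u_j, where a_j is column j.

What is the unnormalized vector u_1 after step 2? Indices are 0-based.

u_1 = (7/2, 4, -7/2)

Step 1: u_0 = a_0 = (1, 0, 1).
Step 2: u_1 = a_1 − (-1/2)·u_0 = (7/2, 4, -7/2).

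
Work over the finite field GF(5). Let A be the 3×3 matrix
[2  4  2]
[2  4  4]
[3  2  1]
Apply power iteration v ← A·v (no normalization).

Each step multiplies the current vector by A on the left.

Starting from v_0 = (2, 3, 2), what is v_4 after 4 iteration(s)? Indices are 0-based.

v_0 = (2, 3, 2).
v_1 = A·v_0 = (0, 4, 4).
v_2 = A·v_1 = (4, 2, 2).
v_3 = A·v_2 = (0, 4, 3).
v_4 = A·v_3 = (2, 3, 1).

v_4 = (2, 3, 1)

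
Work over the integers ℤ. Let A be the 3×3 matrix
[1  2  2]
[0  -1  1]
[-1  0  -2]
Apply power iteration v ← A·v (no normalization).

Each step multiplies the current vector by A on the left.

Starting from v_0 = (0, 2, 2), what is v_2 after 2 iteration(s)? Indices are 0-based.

v_2 = (0, -4, 0)

v_0 = (0, 2, 2).
v_1 = A·v_0 = (8, 0, -4).
v_2 = A·v_1 = (0, -4, 0).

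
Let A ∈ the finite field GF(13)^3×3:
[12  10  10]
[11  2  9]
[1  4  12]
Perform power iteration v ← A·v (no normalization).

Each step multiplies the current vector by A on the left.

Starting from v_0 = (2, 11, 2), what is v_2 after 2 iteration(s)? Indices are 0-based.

v_2 = (9, 4, 7)

v_0 = (2, 11, 2).
v_1 = A·v_0 = (11, 10, 5).
v_2 = A·v_1 = (9, 4, 7).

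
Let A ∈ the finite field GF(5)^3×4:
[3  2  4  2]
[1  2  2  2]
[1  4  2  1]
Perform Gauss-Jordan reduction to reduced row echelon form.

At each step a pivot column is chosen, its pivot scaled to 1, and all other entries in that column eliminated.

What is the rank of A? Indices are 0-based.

step 1: normalize row 0 (÷3) = (1, 4, 3, 4)
  row 1: subtract 1×row0 = (0, 3, 4, 3)
  row 2: subtract 1×row0 = (0, 0, 4, 2)
step 2: normalize row 1 (÷3) = (0, 1, 3, 1)
  row 0: subtract 4×row1 = (1, 0, 1, 0)
step 3: normalize row 2 (÷4) = (0, 0, 1, 3)
  row 0: subtract 1×row2 = (1, 0, 0, 2)
  row 1: subtract 3×row2 = (0, 1, 0, 2)

rank = 3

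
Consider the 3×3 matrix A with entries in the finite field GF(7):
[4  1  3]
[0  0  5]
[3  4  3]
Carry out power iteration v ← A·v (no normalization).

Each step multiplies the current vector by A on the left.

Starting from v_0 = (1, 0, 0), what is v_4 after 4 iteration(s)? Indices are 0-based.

v_0 = (1, 0, 0).
v_1 = A·v_0 = (4, 0, 3).
v_2 = A·v_1 = (4, 1, 0).
v_3 = A·v_2 = (3, 0, 2).
v_4 = A·v_3 = (4, 3, 1).

v_4 = (4, 3, 1)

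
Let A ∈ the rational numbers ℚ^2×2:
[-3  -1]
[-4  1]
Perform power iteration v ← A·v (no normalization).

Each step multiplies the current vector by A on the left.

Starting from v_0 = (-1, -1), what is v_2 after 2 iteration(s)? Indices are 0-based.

v_2 = (-15, -13)

v_0 = (-1, -1).
v_1 = A·v_0 = (4, 3).
v_2 = A·v_1 = (-15, -13).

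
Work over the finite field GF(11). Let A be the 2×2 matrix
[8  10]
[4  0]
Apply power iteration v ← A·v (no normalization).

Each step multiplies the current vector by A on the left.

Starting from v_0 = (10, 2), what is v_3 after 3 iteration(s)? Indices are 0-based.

v_3 = (4, 4)

v_0 = (10, 2).
v_1 = A·v_0 = (1, 7).
v_2 = A·v_1 = (1, 4).
v_3 = A·v_2 = (4, 4).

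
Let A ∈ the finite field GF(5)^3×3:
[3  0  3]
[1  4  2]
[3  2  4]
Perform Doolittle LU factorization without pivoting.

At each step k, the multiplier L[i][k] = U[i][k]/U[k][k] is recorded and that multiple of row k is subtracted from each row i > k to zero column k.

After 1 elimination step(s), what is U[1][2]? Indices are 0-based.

k=0: U[0][0]=3
  eliminate (1,0): mult=2, new row 1: (0, 4, 1); set L[1][0]=2
  eliminate (2,0): mult=1, new row 2: (0, 2, 1); set L[2][0]=1

U[1][2] = 1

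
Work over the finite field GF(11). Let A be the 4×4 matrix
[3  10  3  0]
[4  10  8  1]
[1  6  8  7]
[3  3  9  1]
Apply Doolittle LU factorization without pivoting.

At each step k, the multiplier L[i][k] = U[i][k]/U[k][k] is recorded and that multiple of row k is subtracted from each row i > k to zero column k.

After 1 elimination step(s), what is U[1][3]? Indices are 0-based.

U[1][3] = 1

[col 0] pivot 3
  R1 -= 5*R0 → (0, 4, 4, 1)  (L[1][0] := 5)
  R2 -= 4*R0 → (0, 10, 7, 7)  (L[2][0] := 4)
  R3 -= 1*R0 → (0, 4, 6, 1)  (L[3][0] := 1)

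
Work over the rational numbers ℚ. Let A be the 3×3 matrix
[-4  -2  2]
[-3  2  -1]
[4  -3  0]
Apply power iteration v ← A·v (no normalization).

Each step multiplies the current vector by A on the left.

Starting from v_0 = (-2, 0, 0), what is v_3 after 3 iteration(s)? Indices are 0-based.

v_3 = (276, 158, -228)

v_0 = (-2, 0, 0).
v_1 = A·v_0 = (8, 6, -8).
v_2 = A·v_1 = (-60, -4, 14).
v_3 = A·v_2 = (276, 158, -228).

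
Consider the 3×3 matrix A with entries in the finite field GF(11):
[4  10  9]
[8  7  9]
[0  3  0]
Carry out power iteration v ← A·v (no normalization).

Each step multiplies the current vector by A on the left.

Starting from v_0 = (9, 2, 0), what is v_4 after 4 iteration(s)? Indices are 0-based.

v_4 = (8, 1, 9)

v_0 = (9, 2, 0).
v_1 = A·v_0 = (1, 9, 6).
v_2 = A·v_1 = (5, 4, 5).
v_3 = A·v_2 = (6, 3, 1).
v_4 = A·v_3 = (8, 1, 9).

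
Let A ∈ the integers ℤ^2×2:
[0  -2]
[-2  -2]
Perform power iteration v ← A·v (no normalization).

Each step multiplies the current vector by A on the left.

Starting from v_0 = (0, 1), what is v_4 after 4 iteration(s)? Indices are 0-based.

v_0 = (0, 1).
v_1 = A·v_0 = (-2, -2).
v_2 = A·v_1 = (4, 8).
v_3 = A·v_2 = (-16, -24).
v_4 = A·v_3 = (48, 80).

v_4 = (48, 80)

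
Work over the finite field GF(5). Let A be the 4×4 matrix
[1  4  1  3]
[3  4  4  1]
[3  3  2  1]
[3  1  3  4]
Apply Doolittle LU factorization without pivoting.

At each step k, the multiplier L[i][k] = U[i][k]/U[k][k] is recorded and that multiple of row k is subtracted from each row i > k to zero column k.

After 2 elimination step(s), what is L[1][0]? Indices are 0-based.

[col 0] pivot 1
  R1 -= 3*R0 → (0, 2, 1, 2)  (L[1][0] := 3)
  R2 -= 3*R0 → (0, 1, 4, 2)  (L[2][0] := 3)
  R3 -= 3*R0 → (0, 4, 0, 0)  (L[3][0] := 3)
[col 1] pivot 2
  R2 -= 3*R1 → (0, 0, 1, 1)  (L[2][1] := 3)
  R3 -= 2*R1 → (0, 0, 3, 1)  (L[3][1] := 2)

L[1][0] = 3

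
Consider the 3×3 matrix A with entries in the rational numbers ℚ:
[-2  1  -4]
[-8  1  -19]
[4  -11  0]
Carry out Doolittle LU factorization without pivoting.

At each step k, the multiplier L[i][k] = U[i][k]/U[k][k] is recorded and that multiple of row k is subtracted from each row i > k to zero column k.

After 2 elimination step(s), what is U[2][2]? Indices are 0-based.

U[2][2] = 1

Step 1: pivot at (0,0) is -2.
  row1 ← row1 − (4)·row0  ⇒  L[1][0]=4, U row1=(0, -3, -3)
  row2 ← row2 − (-2)·row0  ⇒  L[2][0]=-2, U row2=(0, -9, -8)
Step 2: pivot at (1,1) is -3.
  row2 ← row2 − (3)·row1  ⇒  L[2][1]=3, U row2=(0, 0, 1)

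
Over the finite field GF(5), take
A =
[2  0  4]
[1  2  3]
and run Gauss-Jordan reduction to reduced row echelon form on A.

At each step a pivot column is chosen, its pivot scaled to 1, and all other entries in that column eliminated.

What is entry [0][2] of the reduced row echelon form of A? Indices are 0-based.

[1] R0 /= 2  ⇒  (1, 0, 2)
     R1 -= 1·R0  ⇒  (0, 2, 1)
[2] R1 /= 2  ⇒  (0, 1, 3)

M[0][2] = 2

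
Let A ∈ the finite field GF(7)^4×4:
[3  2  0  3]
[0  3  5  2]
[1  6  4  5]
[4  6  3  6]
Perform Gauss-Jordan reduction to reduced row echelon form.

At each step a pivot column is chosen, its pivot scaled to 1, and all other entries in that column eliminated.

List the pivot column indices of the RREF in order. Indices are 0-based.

step 1: normalize row 0 (÷3) = (1, 3, 0, 1)
  row 2: subtract 1×row0 = (0, 3, 4, 4)
  row 3: subtract 4×row0 = (0, 1, 3, 2)
step 2: normalize row 1 (÷3) = (0, 1, 4, 3)
  row 0: subtract 3×row1 = (1, 0, 2, 6)
  row 2: subtract 3×row1 = (0, 0, 6, 2)
  row 3: subtract 1×row1 = (0, 0, 6, 6)
step 3: normalize row 2 (÷6) = (0, 0, 1, 5)
  row 0: subtract 2×row2 = (1, 0, 0, 3)
  row 1: subtract 4×row2 = (0, 1, 0, 4)
  row 3: subtract 6×row2 = (0, 0, 0, 4)
step 4: normalize row 3 (÷4) = (0, 0, 0, 1)
  row 0: subtract 3×row3 = (1, 0, 0, 0)
  row 1: subtract 4×row3 = (0, 1, 0, 0)
  row 2: subtract 5×row3 = (0, 0, 1, 0)

pivot columns: 0, 1, 2, 3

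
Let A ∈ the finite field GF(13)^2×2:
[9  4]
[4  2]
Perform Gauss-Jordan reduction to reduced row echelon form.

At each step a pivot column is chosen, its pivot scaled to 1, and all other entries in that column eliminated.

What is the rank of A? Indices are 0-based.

pivot(0,0)=9: scale R0 → (1, 12)
  clear (1,0): R1 −= (4)R0 → (0, 6)
pivot(1,1)=6: scale R1 → (0, 1)
  clear (0,1): R0 −= (12)R1 → (1, 0)

rank = 2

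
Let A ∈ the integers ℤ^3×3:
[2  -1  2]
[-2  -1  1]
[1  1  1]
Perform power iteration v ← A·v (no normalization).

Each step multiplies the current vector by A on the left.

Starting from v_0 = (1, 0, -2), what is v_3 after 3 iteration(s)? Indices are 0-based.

v_3 = (-25, -10, -2)

v_0 = (1, 0, -2).
v_1 = A·v_0 = (-2, -4, -1).
v_2 = A·v_1 = (-2, 7, -7).
v_3 = A·v_2 = (-25, -10, -2).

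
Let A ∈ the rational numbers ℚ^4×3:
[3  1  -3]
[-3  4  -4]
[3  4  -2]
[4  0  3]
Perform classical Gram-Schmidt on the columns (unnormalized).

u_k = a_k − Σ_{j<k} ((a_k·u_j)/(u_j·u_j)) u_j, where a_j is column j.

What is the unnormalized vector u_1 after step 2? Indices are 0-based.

u_1 = (34/43, 181/43, 163/43, -12/43)

Step 1: u_0 = a_0 = (3, -3, 3, 4).
Step 2: u_1 = a_1 − (3/43)·u_0 = (34/43, 181/43, 163/43, -12/43).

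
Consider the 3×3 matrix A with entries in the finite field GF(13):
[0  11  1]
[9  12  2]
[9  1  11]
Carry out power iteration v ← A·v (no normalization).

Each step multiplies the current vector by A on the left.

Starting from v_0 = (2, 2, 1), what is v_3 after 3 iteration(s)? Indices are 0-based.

v_0 = (2, 2, 1).
v_1 = A·v_0 = (10, 5, 5).
v_2 = A·v_1 = (8, 4, 7).
v_3 = A·v_2 = (12, 4, 10).

v_3 = (12, 4, 10)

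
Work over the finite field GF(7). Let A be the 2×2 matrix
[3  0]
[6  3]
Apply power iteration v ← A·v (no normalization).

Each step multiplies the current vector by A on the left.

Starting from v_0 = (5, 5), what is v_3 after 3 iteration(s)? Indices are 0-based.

v_0 = (5, 5).
v_1 = A·v_0 = (1, 3).
v_2 = A·v_1 = (3, 1).
v_3 = A·v_2 = (2, 0).

v_3 = (2, 0)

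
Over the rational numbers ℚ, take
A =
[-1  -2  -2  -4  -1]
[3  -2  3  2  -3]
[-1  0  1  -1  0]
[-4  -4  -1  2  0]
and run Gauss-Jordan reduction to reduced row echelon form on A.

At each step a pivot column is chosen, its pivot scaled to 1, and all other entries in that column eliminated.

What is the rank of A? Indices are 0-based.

rank = 4

pivot(0,0)=-1: scale R0 → (1, 2, 2, 4, 1)
  clear (1,0): R1 −= (3)R0 → (0, -8, -3, -10, -6)
  clear (2,0): R2 −= (-1)R0 → (0, 2, 3, 3, 1)
  clear (3,0): R3 −= (-4)R0 → (0, 4, 7, 18, 4)
pivot(1,1)=-8: scale R1 → (0, 1, 3/8, 5/4, 3/4)
  clear (0,1): R0 −= (2)R1 → (1, 0, 5/4, 3/2, -1/2)
  clear (2,1): R2 −= (2)R1 → (0, 0, 9/4, 1/2, -1/2)
  clear (3,1): R3 −= (4)R1 → (0, 0, 11/2, 13, 1)
pivot(2,2)=9/4: scale R2 → (0, 0, 1, 2/9, -2/9)
  clear (0,2): R0 −= (5/4)R2 → (1, 0, 0, 11/9, -2/9)
  clear (1,2): R1 −= (3/8)R2 → (0, 1, 0, 7/6, 5/6)
  clear (3,2): R3 −= (11/2)R2 → (0, 0, 0, 106/9, 20/9)
pivot(3,3)=106/9: scale R3 → (0, 0, 0, 1, 10/53)
  clear (0,3): R0 −= (11/9)R3 → (1, 0, 0, 0, -24/53)
  clear (1,3): R1 −= (7/6)R3 → (0, 1, 0, 0, 65/106)
  clear (2,3): R2 −= (2/9)R3 → (0, 0, 1, 0, -14/53)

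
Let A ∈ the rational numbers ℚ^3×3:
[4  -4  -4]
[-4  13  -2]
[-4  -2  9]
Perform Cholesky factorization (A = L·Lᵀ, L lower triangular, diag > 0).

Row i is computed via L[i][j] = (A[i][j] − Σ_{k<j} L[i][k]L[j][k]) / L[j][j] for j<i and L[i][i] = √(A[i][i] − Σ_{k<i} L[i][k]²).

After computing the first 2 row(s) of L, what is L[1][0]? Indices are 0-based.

Step 1: L[0][0] = √(4) = 2.
  L[1][0] = (-4) / L[0][0] = -2.
Step 2: L[1][1] = √(9) = 3.

L[1][0] = -2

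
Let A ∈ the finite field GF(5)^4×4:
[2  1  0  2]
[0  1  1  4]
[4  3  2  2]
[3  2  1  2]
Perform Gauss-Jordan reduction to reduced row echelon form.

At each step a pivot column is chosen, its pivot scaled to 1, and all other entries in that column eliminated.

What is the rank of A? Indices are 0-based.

step 1: normalize row 0 (÷2) = (1, 3, 0, 1)
  row 2: subtract 4×row0 = (0, 1, 2, 3)
  row 3: subtract 3×row0 = (0, 3, 1, 4)
step 2: normalize row 1 (÷1) = (0, 1, 1, 4)
  row 0: subtract 3×row1 = (1, 0, 2, 4)
  row 2: subtract 1×row1 = (0, 0, 1, 4)
  row 3: subtract 3×row1 = (0, 0, 3, 2)
step 3: normalize row 2 (÷1) = (0, 0, 1, 4)
  row 0: subtract 2×row2 = (1, 0, 0, 1)
  row 1: subtract 1×row2 = (0, 1, 0, 0)
  row 3: subtract 3×row2 = (0, 0, 0, 0)
skip col 3 (zero from row 3)

rank = 3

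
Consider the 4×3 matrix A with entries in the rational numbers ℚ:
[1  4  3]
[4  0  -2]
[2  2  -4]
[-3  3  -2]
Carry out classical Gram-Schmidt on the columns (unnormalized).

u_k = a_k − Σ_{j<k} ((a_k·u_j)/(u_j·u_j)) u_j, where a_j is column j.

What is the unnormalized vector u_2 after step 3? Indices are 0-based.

Step 1: u_0 = a_0 = (1, 4, 2, -3).
Step 2: u_1 = a_1 − (-1/30)·u_0 = (121/30, 2/15, 31/15, 29/10).
Step 3: u_2 = a_2 − (-7/30)·u_0 − (-67/869)·u_1 = (280/79, -918/869, -2932/869, -2152/869).

u_2 = (280/79, -918/869, -2932/869, -2152/869)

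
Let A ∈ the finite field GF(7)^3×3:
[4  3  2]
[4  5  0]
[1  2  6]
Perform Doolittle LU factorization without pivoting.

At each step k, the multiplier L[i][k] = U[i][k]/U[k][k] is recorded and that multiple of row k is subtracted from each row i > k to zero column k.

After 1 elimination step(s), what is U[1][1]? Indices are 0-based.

U[1][1] = 2

k=0: U[0][0]=4
  eliminate (1,0): mult=1, new row 1: (0, 2, 5); set L[1][0]=1
  eliminate (2,0): mult=2, new row 2: (0, 3, 2); set L[2][0]=2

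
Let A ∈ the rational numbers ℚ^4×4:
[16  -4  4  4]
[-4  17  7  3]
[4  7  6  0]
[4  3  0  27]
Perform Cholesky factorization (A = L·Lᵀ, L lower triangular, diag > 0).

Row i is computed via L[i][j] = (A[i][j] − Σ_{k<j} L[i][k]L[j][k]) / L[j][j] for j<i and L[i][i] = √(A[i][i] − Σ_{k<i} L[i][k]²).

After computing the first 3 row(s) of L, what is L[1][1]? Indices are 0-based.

Step 1: L[0][0] = √(16) = 4.
  L[1][0] = (-4) / L[0][0] = -1.
Step 2: L[1][1] = √(16) = 4.
  L[2][0] = (4) / L[0][0] = 1.
  L[2][1] = (8) / L[1][1] = 2.
Step 3: L[2][2] = √(1) = 1.

L[1][1] = 4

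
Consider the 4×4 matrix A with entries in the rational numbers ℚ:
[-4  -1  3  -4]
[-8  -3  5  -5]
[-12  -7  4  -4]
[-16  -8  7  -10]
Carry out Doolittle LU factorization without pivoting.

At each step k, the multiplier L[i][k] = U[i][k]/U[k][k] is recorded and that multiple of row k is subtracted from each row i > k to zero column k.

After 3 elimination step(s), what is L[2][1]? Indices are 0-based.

L[2][1] = 4

k=0: U[0][0]=-4
  eliminate (1,0): mult=2, new row 1: (0, -1, -1, 3); set L[1][0]=2
  eliminate (2,0): mult=3, new row 2: (0, -4, -5, 8); set L[2][0]=3
  eliminate (3,0): mult=4, new row 3: (0, -4, -5, 6); set L[3][0]=4
k=1: U[1][1]=-1
  eliminate (2,1): mult=4, new row 2: (0, 0, -1, -4); set L[2][1]=4
  eliminate (3,1): mult=4, new row 3: (0, 0, -1, -6); set L[3][1]=4
k=2: U[2][2]=-1
  eliminate (3,2): mult=1, new row 3: (0, 0, 0, -2); set L[3][2]=1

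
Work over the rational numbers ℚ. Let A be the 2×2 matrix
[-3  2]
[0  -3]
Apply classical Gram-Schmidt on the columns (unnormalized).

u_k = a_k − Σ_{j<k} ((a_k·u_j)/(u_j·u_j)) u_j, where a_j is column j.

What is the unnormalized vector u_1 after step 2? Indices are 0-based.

u_1 = (0, -3)

Step 1: u_0 = a_0 = (-3, 0).
Step 2: u_1 = a_1 − (-2/3)·u_0 = (0, -3).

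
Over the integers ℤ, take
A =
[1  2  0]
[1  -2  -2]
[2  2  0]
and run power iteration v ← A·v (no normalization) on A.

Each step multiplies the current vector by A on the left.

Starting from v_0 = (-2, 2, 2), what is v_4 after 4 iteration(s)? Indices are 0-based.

v_4 = (-34, 70, -8)

v_0 = (-2, 2, 2).
v_1 = A·v_0 = (2, -10, 0).
v_2 = A·v_1 = (-18, 22, -16).
v_3 = A·v_2 = (26, -30, 8).
v_4 = A·v_3 = (-34, 70, -8).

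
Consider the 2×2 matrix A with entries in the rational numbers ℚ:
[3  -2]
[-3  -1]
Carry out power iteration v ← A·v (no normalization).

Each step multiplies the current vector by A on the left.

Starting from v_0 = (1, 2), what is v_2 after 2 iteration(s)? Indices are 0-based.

v_2 = (7, 8)

v_0 = (1, 2).
v_1 = A·v_0 = (-1, -5).
v_2 = A·v_1 = (7, 8).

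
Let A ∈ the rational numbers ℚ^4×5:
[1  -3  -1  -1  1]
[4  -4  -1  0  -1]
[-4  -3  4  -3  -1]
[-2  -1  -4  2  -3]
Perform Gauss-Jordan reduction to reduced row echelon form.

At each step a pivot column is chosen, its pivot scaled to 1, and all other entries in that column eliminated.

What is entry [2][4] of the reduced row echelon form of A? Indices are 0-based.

step 1: normalize row 0 (÷1) = (1, -3, -1, -1, 1)
  row 1: subtract 4×row0 = (0, 8, 3, 4, -5)
  row 2: subtract -4×row0 = (0, -15, 0, -7, 3)
  row 3: subtract -2×row0 = (0, -7, -6, 0, -1)
step 2: normalize row 1 (÷8) = (0, 1, 3/8, 1/2, -5/8)
  row 0: subtract -3×row1 = (1, 0, 1/8, 1/2, -7/8)
  row 2: subtract -15×row1 = (0, 0, 45/8, 1/2, -51/8)
  row 3: subtract -7×row1 = (0, 0, -27/8, 7/2, -43/8)
step 3: normalize row 2 (÷45/8) = (0, 0, 1, 4/45, -17/15)
  row 0: subtract 1/8×row2 = (1, 0, 0, 22/45, -11/15)
  row 1: subtract 3/8×row2 = (0, 1, 0, 7/15, -1/5)
  row 3: subtract -27/8×row2 = (0, 0, 0, 19/5, -46/5)
step 4: normalize row 3 (÷19/5) = (0, 0, 0, 1, -46/19)
  row 0: subtract 22/45×row3 = (1, 0, 0, 0, 77/171)
  row 1: subtract 7/15×row3 = (0, 1, 0, 0, 53/57)
  row 2: subtract 4/45×row3 = (0, 0, 1, 0, -157/171)

M[2][4] = -157/171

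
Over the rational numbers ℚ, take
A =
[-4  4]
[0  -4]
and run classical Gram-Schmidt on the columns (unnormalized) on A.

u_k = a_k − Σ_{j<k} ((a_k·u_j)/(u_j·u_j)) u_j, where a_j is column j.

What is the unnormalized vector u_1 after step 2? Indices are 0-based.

u_1 = (0, -4)

Step 1: u_0 = a_0 = (-4, 0).
Step 2: u_1 = a_1 − (-1)·u_0 = (0, -4).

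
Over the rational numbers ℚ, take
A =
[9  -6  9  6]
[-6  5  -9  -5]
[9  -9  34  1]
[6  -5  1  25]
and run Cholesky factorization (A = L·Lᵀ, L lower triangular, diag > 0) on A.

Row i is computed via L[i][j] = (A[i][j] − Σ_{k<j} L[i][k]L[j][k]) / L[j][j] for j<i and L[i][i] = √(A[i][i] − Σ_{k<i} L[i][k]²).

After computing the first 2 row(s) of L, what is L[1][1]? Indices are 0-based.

Step 1: L[0][0] = √(9) = 3.
  L[1][0] = (-6) / L[0][0] = -2.
Step 2: L[1][1] = √(1) = 1.

L[1][1] = 1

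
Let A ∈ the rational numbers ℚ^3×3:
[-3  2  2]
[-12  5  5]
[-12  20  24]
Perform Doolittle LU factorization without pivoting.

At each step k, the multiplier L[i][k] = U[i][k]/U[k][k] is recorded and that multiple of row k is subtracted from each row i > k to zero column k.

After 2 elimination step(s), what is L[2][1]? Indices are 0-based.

L[2][1] = -4

k=0: U[0][0]=-3
  eliminate (1,0): mult=4, new row 1: (0, -3, -3); set L[1][0]=4
  eliminate (2,0): mult=4, new row 2: (0, 12, 16); set L[2][0]=4
k=1: U[1][1]=-3
  eliminate (2,1): mult=-4, new row 2: (0, 0, 4); set L[2][1]=-4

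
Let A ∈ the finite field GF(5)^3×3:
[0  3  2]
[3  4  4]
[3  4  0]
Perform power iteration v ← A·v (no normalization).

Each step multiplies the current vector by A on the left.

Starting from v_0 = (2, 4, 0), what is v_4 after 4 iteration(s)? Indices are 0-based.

v_0 = (2, 4, 0).
v_1 = A·v_0 = (2, 2, 2).
v_2 = A·v_1 = (0, 2, 4).
v_3 = A·v_2 = (4, 4, 3).
v_4 = A·v_3 = (3, 0, 3).

v_4 = (3, 0, 3)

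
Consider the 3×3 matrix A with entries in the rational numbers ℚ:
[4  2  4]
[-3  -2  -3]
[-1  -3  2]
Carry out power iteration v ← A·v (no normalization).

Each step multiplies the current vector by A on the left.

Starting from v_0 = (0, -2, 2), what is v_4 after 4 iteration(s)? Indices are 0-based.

v_4 = (1012, -686, 430)

v_0 = (0, -2, 2).
v_1 = A·v_0 = (4, -2, 10).
v_2 = A·v_1 = (52, -38, 22).
v_3 = A·v_2 = (220, -146, 106).
v_4 = A·v_3 = (1012, -686, 430).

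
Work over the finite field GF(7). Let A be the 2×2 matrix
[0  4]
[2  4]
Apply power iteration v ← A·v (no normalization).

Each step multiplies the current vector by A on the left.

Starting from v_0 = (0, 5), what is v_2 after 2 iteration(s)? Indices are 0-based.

v_0 = (0, 5).
v_1 = A·v_0 = (6, 6).
v_2 = A·v_1 = (3, 1).

v_2 = (3, 1)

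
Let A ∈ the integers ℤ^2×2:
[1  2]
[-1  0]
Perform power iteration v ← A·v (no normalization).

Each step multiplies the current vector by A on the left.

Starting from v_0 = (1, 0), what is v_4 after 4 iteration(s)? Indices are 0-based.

v_0 = (1, 0).
v_1 = A·v_0 = (1, -1).
v_2 = A·v_1 = (-1, -1).
v_3 = A·v_2 = (-3, 1).
v_4 = A·v_3 = (-1, 3).

v_4 = (-1, 3)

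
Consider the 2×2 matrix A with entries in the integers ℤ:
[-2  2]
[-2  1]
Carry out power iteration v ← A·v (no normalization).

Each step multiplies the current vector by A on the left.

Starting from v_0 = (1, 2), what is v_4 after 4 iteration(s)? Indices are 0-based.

v_0 = (1, 2).
v_1 = A·v_0 = (2, 0).
v_2 = A·v_1 = (-4, -4).
v_3 = A·v_2 = (0, 4).
v_4 = A·v_3 = (8, 4).

v_4 = (8, 4)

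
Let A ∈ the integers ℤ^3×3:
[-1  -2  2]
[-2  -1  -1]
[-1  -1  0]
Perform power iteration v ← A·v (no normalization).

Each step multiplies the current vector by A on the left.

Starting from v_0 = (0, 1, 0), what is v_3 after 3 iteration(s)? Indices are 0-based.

v_0 = (0, 1, 0).
v_1 = A·v_0 = (-2, -1, -1).
v_2 = A·v_1 = (2, 6, 3).
v_3 = A·v_2 = (-8, -13, -8).

v_3 = (-8, -13, -8)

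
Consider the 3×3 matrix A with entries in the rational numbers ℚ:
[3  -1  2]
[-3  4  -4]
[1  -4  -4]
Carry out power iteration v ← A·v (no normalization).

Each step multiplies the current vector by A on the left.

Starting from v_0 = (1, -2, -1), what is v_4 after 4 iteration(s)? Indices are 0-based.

v_0 = (1, -2, -1).
v_1 = A·v_0 = (3, -7, 13).
v_2 = A·v_1 = (42, -89, -21).
v_3 = A·v_2 = (173, -398, 482).
v_4 = A·v_3 = (1881, -4039, -163).

v_4 = (1881, -4039, -163)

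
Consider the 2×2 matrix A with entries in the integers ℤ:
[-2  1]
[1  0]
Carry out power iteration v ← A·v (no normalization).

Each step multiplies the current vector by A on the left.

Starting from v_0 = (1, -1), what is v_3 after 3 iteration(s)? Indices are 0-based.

v_3 = (-17, 7)

v_0 = (1, -1).
v_1 = A·v_0 = (-3, 1).
v_2 = A·v_1 = (7, -3).
v_3 = A·v_2 = (-17, 7).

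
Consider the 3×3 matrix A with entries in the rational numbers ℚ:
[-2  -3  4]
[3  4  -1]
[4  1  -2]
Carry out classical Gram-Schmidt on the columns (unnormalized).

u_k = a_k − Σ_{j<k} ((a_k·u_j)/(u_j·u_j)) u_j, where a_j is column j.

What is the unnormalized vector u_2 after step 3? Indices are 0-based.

u_2 = (286/135, 44/27, -22/135)

Step 1: u_0 = a_0 = (-2, 3, 4).
Step 2: u_1 = a_1 − (22/29)·u_0 = (-43/29, 50/29, -59/29).
Step 3: u_2 = a_2 − (-19/29)·u_0 − (-52/135)·u_1 = (286/135, 44/27, -22/135).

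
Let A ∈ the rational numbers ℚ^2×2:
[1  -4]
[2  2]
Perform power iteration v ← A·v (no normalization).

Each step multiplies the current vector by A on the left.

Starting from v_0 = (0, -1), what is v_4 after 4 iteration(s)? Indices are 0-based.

v_4 = (-132, 56)

v_0 = (0, -1).
v_1 = A·v_0 = (4, -2).
v_2 = A·v_1 = (12, 4).
v_3 = A·v_2 = (-4, 32).
v_4 = A·v_3 = (-132, 56).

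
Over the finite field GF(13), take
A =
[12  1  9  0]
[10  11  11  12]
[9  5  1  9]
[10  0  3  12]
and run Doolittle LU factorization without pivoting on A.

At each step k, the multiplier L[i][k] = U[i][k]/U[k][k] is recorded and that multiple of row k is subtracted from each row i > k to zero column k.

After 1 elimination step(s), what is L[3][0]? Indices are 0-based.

[col 0] pivot 12
  R1 -= 3*R0 → (0, 8, 10, 12)  (L[1][0] := 3)
  R2 -= 4*R0 → (0, 1, 4, 9)  (L[2][0] := 4)
  R3 -= 3*R0 → (0, 10, 2, 12)  (L[3][0] := 3)

L[3][0] = 3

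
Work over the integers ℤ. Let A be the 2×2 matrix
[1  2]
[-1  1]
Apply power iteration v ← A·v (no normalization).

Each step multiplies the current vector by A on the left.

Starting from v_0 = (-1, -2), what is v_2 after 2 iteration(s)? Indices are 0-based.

v_2 = (-7, 4)

v_0 = (-1, -2).
v_1 = A·v_0 = (-5, -1).
v_2 = A·v_1 = (-7, 4).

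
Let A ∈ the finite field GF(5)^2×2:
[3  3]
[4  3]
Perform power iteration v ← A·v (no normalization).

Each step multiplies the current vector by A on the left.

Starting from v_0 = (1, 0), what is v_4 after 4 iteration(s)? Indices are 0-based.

v_4 = (3, 3)

v_0 = (1, 0).
v_1 = A·v_0 = (3, 4).
v_2 = A·v_1 = (1, 4).
v_3 = A·v_2 = (0, 1).
v_4 = A·v_3 = (3, 3).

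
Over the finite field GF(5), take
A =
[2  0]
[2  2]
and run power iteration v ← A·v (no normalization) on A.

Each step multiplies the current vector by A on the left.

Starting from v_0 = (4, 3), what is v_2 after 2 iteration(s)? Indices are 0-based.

v_0 = (4, 3).
v_1 = A·v_0 = (3, 4).
v_2 = A·v_1 = (1, 4).

v_2 = (1, 4)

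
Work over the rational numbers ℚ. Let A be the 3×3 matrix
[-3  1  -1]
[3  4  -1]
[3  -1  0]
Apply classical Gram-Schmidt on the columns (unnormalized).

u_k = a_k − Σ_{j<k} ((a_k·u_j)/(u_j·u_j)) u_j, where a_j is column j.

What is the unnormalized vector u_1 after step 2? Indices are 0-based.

Step 1: u_0 = a_0 = (-3, 3, 3).
Step 2: u_1 = a_1 − (2/9)·u_0 = (5/3, 10/3, -5/3).

u_1 = (5/3, 10/3, -5/3)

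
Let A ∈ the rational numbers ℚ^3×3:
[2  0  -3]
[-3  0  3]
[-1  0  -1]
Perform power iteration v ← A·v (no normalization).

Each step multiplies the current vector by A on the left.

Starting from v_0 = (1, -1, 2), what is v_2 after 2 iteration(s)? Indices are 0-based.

v_0 = (1, -1, 2).
v_1 = A·v_0 = (-4, 3, -3).
v_2 = A·v_1 = (1, 3, 7).

v_2 = (1, 3, 7)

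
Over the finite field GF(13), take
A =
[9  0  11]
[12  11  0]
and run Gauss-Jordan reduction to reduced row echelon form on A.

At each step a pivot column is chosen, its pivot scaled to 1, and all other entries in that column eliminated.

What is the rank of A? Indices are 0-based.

step 1: normalize row 0 (÷9) = (1, 0, 7)
  row 1: subtract 12×row0 = (0, 11, 7)
step 2: normalize row 1 (÷11) = (0, 1, 3)

rank = 2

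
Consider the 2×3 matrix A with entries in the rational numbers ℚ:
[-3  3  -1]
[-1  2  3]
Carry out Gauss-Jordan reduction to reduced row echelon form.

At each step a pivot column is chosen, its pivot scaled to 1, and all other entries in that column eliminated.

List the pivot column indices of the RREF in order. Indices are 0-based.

step 1: normalize row 0 (÷-3) = (1, -1, 1/3)
  row 1: subtract -1×row0 = (0, 1, 10/3)
step 2: normalize row 1 (÷1) = (0, 1, 10/3)
  row 0: subtract -1×row1 = (1, 0, 11/3)

pivot columns: 0, 1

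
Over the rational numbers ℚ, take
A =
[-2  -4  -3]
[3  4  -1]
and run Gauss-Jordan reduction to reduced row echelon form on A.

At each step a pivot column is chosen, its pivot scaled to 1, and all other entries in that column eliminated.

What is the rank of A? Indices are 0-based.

[1] R0 /= -2  ⇒  (1, 2, 3/2)
     R1 -= 3·R0  ⇒  (0, -2, -11/2)
[2] R1 /= -2  ⇒  (0, 1, 11/4)
     R0 -= 2·R1  ⇒  (1, 0, -4)

rank = 2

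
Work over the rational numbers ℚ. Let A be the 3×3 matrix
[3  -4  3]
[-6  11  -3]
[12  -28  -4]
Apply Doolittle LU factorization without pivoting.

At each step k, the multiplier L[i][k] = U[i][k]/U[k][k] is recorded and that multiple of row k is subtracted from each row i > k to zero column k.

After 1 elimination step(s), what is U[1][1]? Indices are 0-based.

[col 0] pivot 3
  R1 -= -2*R0 → (0, 3, 3)  (L[1][0] := -2)
  R2 -= 4*R0 → (0, -12, -16)  (L[2][0] := 4)

U[1][1] = 3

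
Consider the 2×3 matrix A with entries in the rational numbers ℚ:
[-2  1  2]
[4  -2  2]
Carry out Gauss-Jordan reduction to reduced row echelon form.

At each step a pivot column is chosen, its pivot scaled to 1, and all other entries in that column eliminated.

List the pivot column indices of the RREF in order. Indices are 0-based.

pivot columns: 0, 2

[1] R0 /= -2  ⇒  (1, -1/2, -1)
     R1 -= 4·R0  ⇒  (0, 0, 6)
column 1 empty below row 1
[2] R1 /= 6  ⇒  (0, 0, 1)
     R0 -= -1·R1  ⇒  (1, -1/2, 0)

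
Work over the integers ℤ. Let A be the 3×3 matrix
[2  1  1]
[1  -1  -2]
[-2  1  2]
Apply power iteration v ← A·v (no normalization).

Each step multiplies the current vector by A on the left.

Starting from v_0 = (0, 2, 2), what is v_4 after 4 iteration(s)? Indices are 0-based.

v_0 = (0, 2, 2).
v_1 = A·v_0 = (4, -6, 6).
v_2 = A·v_1 = (8, -2, -2).
v_3 = A·v_2 = (12, 14, -22).
v_4 = A·v_3 = (16, 42, -54).

v_4 = (16, 42, -54)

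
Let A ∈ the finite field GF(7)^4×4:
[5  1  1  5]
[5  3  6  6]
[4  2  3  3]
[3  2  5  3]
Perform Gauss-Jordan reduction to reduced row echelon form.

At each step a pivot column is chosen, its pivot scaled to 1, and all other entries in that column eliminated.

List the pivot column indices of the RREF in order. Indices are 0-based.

step 1: normalize row 0 (÷5) = (1, 3, 3, 1)
  row 1: subtract 5×row0 = (0, 2, 5, 1)
  row 2: subtract 4×row0 = (0, 4, 5, 6)
  row 3: subtract 3×row0 = (0, 0, 3, 0)
step 2: normalize row 1 (÷2) = (0, 1, 6, 4)
  row 0: subtract 3×row1 = (1, 0, 6, 3)
  row 2: subtract 4×row1 = (0, 0, 2, 4)
step 3: normalize row 2 (÷2) = (0, 0, 1, 2)
  row 0: subtract 6×row2 = (1, 0, 0, 5)
  row 1: subtract 6×row2 = (0, 1, 0, 6)
  row 3: subtract 3×row2 = (0, 0, 0, 1)
step 4: normalize row 3 (÷1) = (0, 0, 0, 1)
  row 0: subtract 5×row3 = (1, 0, 0, 0)
  row 1: subtract 6×row3 = (0, 1, 0, 0)
  row 2: subtract 2×row3 = (0, 0, 1, 0)

pivot columns: 0, 1, 2, 3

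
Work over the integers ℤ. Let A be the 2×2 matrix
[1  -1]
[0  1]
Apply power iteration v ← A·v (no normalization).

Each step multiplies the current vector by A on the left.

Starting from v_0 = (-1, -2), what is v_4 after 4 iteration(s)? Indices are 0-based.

v_0 = (-1, -2).
v_1 = A·v_0 = (1, -2).
v_2 = A·v_1 = (3, -2).
v_3 = A·v_2 = (5, -2).
v_4 = A·v_3 = (7, -2).

v_4 = (7, -2)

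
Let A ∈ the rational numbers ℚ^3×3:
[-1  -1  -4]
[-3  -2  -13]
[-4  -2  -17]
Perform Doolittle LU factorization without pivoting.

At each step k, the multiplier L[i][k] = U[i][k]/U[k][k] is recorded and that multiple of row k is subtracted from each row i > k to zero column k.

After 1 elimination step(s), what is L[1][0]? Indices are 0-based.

[col 0] pivot -1
  R1 -= 3*R0 → (0, 1, -1)  (L[1][0] := 3)
  R2 -= 4*R0 → (0, 2, -1)  (L[2][0] := 4)

L[1][0] = 3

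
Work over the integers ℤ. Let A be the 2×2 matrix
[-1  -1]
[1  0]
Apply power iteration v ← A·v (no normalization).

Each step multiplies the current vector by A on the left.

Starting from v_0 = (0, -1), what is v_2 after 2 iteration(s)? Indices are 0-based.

v_0 = (0, -1).
v_1 = A·v_0 = (1, 0).
v_2 = A·v_1 = (-1, 1).

v_2 = (-1, 1)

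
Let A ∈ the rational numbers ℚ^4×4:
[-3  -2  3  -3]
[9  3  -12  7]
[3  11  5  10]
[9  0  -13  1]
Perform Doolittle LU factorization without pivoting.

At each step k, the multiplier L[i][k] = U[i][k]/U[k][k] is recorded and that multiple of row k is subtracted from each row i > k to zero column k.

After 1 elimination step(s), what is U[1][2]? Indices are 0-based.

Step 1: pivot at (0,0) is -3.
  row1 ← row1 − (-3)·row0  ⇒  L[1][0]=-3, U row1=(0, -3, -3, -2)
  row2 ← row2 − (-1)·row0  ⇒  L[2][0]=-1, U row2=(0, 9, 8, 7)
  row3 ← row3 − (-3)·row0  ⇒  L[3][0]=-3, U row3=(0, -6, -4, -8)

U[1][2] = -3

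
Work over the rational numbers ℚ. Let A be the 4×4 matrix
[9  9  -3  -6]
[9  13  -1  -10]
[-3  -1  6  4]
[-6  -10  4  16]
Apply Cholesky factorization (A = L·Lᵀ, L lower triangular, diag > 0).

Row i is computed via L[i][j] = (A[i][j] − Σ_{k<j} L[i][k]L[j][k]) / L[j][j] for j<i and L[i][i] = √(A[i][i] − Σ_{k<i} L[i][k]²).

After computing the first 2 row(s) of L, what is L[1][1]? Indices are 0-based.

L[1][1] = 2

Step 1: L[0][0] = √(9) = 3.
  L[1][0] = (9) / L[0][0] = 3.
Step 2: L[1][1] = √(4) = 2.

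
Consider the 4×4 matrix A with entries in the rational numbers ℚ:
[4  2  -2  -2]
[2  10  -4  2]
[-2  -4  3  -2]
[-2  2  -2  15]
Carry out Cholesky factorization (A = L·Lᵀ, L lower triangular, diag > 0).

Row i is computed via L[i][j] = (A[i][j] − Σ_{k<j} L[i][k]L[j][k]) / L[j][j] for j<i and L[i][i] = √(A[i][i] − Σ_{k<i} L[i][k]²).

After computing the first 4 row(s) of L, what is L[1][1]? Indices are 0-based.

L[1][1] = 3

Step 1: L[0][0] = √(4) = 2.
  L[1][0] = (2) / L[0][0] = 1.
Step 2: L[1][1] = √(9) = 3.
  L[2][0] = (-2) / L[0][0] = -1.
  L[2][1] = (-3) / L[1][1] = -1.
Step 3: L[2][2] = √(1) = 1.
  L[3][0] = (-2) / L[0][0] = -1.
  L[3][1] = (3) / L[1][1] = 1.
  L[3][2] = (-2) / L[2][2] = -2.
Step 4: L[3][3] = √(9) = 3.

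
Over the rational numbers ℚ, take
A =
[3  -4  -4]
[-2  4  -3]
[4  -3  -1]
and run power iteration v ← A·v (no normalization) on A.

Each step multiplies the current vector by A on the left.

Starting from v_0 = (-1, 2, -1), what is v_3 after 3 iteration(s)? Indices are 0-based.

v_3 = (-251, 620, -369)

v_0 = (-1, 2, -1).
v_1 = A·v_0 = (-7, 13, -9).
v_2 = A·v_1 = (-37, 93, -58).
v_3 = A·v_2 = (-251, 620, -369).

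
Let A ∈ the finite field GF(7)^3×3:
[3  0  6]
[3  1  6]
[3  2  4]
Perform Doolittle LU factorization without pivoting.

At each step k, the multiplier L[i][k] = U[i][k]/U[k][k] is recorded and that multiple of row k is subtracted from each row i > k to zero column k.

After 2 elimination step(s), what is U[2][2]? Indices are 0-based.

U[2][2] = 5

k=0: U[0][0]=3
  eliminate (1,0): mult=1, new row 1: (0, 1, 0); set L[1][0]=1
  eliminate (2,0): mult=1, new row 2: (0, 2, 5); set L[2][0]=1
k=1: U[1][1]=1
  eliminate (2,1): mult=2, new row 2: (0, 0, 5); set L[2][1]=2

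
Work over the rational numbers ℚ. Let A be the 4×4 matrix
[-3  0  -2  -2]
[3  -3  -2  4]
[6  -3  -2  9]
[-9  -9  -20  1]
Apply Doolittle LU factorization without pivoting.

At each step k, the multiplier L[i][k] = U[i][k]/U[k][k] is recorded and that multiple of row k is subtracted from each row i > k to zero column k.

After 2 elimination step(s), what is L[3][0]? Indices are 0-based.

L[3][0] = 3

k=0: U[0][0]=-3
  eliminate (1,0): mult=-1, new row 1: (0, -3, -4, 2); set L[1][0]=-1
  eliminate (2,0): mult=-2, new row 2: (0, -3, -6, 5); set L[2][0]=-2
  eliminate (3,0): mult=3, new row 3: (0, -9, -14, 7); set L[3][0]=3
k=1: U[1][1]=-3
  eliminate (2,1): mult=1, new row 2: (0, 0, -2, 3); set L[2][1]=1
  eliminate (3,1): mult=3, new row 3: (0, 0, -2, 1); set L[3][1]=3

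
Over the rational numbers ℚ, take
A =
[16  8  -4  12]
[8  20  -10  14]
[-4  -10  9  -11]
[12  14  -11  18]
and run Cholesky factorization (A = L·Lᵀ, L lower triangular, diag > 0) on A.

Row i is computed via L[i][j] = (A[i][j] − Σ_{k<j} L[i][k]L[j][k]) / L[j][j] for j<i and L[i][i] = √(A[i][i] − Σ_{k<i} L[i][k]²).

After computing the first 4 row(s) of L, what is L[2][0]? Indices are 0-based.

Step 1: L[0][0] = √(16) = 4.
  L[1][0] = (8) / L[0][0] = 2.
Step 2: L[1][1] = √(16) = 4.
  L[2][0] = (-4) / L[0][0] = -1.
  L[2][1] = (-8) / L[1][1] = -2.
Step 3: L[2][2] = √(4) = 2.
  L[3][0] = (12) / L[0][0] = 3.
  L[3][1] = (8) / L[1][1] = 2.
  L[3][2] = (-4) / L[2][2] = -2.
Step 4: L[3][3] = √(1) = 1.

L[2][0] = -1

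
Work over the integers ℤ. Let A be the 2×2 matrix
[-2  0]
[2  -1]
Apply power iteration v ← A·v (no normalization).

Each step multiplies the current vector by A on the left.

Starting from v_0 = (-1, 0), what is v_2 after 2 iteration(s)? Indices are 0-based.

v_2 = (-4, 6)

v_0 = (-1, 0).
v_1 = A·v_0 = (2, -2).
v_2 = A·v_1 = (-4, 6).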